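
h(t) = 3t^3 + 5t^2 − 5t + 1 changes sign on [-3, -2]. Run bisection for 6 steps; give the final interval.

[-2.421875, -2.40625]

m = -2.5, h(m) = -2.125 (−); new bracket [-2.5, -2]
m = -2.25, h(m) = 3.390625 (+); new bracket [-2.5, -2.25]
m = -2.375, h(m) = 0.888672 (+); new bracket [-2.5, -2.375]
m = -2.4375, h(m) = -0.552 (−); new bracket [-2.4375, -2.375]
m = -2.40625, h(m) = 0.1846 (+); new bracket [-2.4375, -2.40625]
m = -2.421875, h(m) = -0.1796 (−); new bracket [-2.421875, -2.40625]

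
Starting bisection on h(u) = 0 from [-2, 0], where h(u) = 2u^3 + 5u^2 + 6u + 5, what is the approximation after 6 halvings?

-1.59375

m = -1, h(m) = 2 (+); new bracket [-2, -1]
m = -1.5, h(m) = 0.5 (+); new bracket [-2, -1.5]
m = -1.75, h(m) = -0.90625 (−); new bracket [-1.75, -1.5]
m = -1.625, h(m) = -0.1289 (−); new bracket [-1.625, -1.5]
m = -1.5625, h(m) = 0.2026 (+); new bracket [-1.625, -1.5625]
m = -1.59375, h(m) = 0.0413 (+); new bracket [-1.625, -1.59375]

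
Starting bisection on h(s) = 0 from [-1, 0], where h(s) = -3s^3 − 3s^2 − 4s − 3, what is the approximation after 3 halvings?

-0.875

midpoint -0.5: h = -1.375 < 0 → [-1, -0.5]
midpoint -0.75: h = -0.421875 < 0 → [-1, -0.75]
midpoint -0.875: h = 0.212891 > 0 → [-0.875, -0.75]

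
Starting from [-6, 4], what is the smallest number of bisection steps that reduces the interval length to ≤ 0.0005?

15

Width after n steps is 10/2^n. Need 2^n ≥ 10/0.0005 = 20000.
2^14 = 16384 < 20000 ≤ 2^15 = 32768, so n = 15.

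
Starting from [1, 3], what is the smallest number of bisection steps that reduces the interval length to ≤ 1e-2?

8

Width after n steps is 2/2^n. Need 2^n ≥ 2/1e-2 = 200.
2^7 = 128 < 200 ≤ 2^8 = 256, so n = 8.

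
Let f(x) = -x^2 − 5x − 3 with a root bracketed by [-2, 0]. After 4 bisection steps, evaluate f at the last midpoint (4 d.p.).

f(-1) = 1 > 0, so the root lies in [-1, 0]
f(-0.5) = -0.75 < 0, so the root lies in [-1, -0.5]
f(-0.75) = 0.1875 > 0, so the root lies in [-0.75, -0.5]
f(-0.625) = -0.2656 < 0, so the root lies in [-0.75, -0.625]

-0.2656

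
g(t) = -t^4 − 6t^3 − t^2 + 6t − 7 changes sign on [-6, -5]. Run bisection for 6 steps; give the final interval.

[-5.59375, -5.578125]

m = -5.5, g(m) = 12.9375 (+); new bracket [-6, -5.5]
m = -5.75, g(m) = -27.035156 (−); new bracket [-5.75, -5.5]
m = -5.625, g(m) = -5.648682 (−); new bracket [-5.625, -5.5]
m = -5.5625, g(m) = 3.9824 (+); new bracket [-5.625, -5.5625]
m = -5.59375, g(m) = -0.7471 (−); new bracket [-5.59375, -5.5625]
m = -5.578125, g(m) = 1.6389 (+); new bracket [-5.59375, -5.578125]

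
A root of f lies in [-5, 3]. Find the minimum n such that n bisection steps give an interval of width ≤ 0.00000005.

28

Width after n steps is 8/2^n. Need 2^n ≥ 8/0.00000005 = 160000000.
2^27 = 134217728 < 160000000 ≤ 2^28 = 268435456, so n = 28.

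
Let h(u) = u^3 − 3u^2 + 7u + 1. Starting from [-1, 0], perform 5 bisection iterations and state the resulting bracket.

m = -0.5, h(m) = -3.375 (−); new bracket [-0.5, 0]
m = -0.25, h(m) = -0.953125 (−); new bracket [-0.25, 0]
m = -0.125, h(m) = 0.076172 (+); new bracket [-0.25, -0.125]
m = -0.1875, h(m) = -0.4246 (−); new bracket [-0.1875, -0.125]
m = -0.15625, h(m) = -0.1708 (−); new bracket [-0.15625, -0.125]

[-0.15625, -0.125]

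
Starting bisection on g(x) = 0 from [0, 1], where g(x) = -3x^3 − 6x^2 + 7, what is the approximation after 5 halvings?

0.90625

g(0.5) = 5.125 > 0, so the root lies in [0.5, 1]
g(0.75) = 2.359375 > 0, so the root lies in [0.75, 1]
g(0.875) = 0.396484 > 0, so the root lies in [0.875, 1]
g(0.9375) = -0.7454 < 0, so the root lies in [0.875, 0.9375]
g(0.90625) = -0.1606 < 0, so the root lies in [0.875, 0.90625]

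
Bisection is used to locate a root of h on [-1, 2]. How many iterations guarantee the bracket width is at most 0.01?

Width after n steps is 3/2^n. Need 2^n ≥ 3/0.01 = 300.
2^8 = 256 < 300 ≤ 2^9 = 512, so n = 9.

9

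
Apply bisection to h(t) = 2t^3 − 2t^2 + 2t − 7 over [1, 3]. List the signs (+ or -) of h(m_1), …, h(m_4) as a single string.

+-+-

h(2) = 5 > 0, so the root lies in [1, 2]
h(1.5) = -1.75 < 0, so the root lies in [1.5, 2]
h(1.75) = 1.09375 > 0, so the root lies in [1.5, 1.75]
h(1.625) = -0.4492 < 0, so the root lies in [1.625, 1.75]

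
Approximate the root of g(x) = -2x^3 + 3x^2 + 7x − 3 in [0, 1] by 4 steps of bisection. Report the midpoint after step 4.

0.4375

x = 0.5 gives g = 1, positive; keep [0, 0.5]
x = 0.25 gives g = -1.09375, negative; keep [0.25, 0.5]
x = 0.375 gives g = -0.058594, negative; keep [0.375, 0.5]
x = 0.4375 gives g = 0.4692, positive; keep [0.375, 0.4375]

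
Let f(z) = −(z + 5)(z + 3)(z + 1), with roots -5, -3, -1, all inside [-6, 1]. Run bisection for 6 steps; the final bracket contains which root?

-1

z = -2.5 gives f = 1.875, positive; keep [-2.5, 1]
z = -0.75 gives f = -2.390625, negative; keep [-2.5, -0.75]
z = -1.625 gives f = 2.900391, positive; keep [-1.625, -0.75]
z = -1.1875 gives f = 1.2957, positive; keep [-1.1875, -0.75]
z = -0.96875 gives f = -0.2559, negative; keep [-1.1875, -0.96875]
z = -1.078125 gives f = 0.5889, positive; keep [-1.078125, -0.96875]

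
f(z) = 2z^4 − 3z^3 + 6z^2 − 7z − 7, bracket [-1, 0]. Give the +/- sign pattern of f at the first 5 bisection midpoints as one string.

-++-+

m = -0.5, f(m) = -1.5 (−); new bracket [-1, -0.5]
m = -0.75, f(m) = 3.523438 (+); new bracket [-0.75, -0.5]
m = -0.625, f(m) = 0.756348 (+); new bracket [-0.625, -0.5]
m = -0.5625, f(m) = -0.4299 (−); new bracket [-0.625, -0.5625]
m = -0.59375, f(m) = 0.148 (+); new bracket [-0.59375, -0.5625]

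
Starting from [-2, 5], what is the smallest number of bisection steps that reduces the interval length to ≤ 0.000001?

Width after n steps is 7/2^n. Need 2^n ≥ 7/0.000001 = 7000000.
2^22 = 4194304 < 7000000 ≤ 2^23 = 8388608, so n = 23.

23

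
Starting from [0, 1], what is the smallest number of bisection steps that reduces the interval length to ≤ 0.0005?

Width after n steps is 1/2^n. Need 2^n ≥ 1/0.0005 = 2000.
2^10 = 1024 < 2000 ≤ 2^11 = 2048, so n = 11.

11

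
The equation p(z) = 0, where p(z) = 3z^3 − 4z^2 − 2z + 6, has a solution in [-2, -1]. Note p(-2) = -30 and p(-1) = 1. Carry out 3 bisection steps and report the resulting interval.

m = -1.5, p(m) = -10.125 (−); new bracket [-1.5, -1]
m = -1.25, p(m) = -3.609375 (−); new bracket [-1.25, -1]
m = -1.125, p(m) = -1.083984 (−); new bracket [-1.125, -1]

[-1.125, -1]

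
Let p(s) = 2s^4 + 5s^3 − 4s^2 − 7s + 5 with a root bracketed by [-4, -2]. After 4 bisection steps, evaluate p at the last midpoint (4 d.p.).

0.3345

p(-3) = 17 > 0, so the root lies in [-3, -2]
p(-2.5) = -2.5 < 0, so the root lies in [-3, -2.5]
p(-2.75) = 4.398438 > 0, so the root lies in [-2.75, -2.5]
p(-2.625) = 0.3345 > 0, so the root lies in [-2.625, -2.5]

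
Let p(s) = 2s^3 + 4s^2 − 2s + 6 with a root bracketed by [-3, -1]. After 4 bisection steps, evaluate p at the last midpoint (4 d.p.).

midpoint -2: p = 10 > 0 → [-3, -2]
midpoint -2.5: p = 4.75 > 0 → [-3, -2.5]
midpoint -2.75: p = 0.15625 > 0 → [-3, -2.75]
midpoint -2.875: p = -2.7148 < 0 → [-2.875, -2.75]

-2.7148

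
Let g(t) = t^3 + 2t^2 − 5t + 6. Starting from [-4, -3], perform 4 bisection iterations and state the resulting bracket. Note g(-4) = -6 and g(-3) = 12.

[-3.8125, -3.75]

g(-3.5) = 5.125 > 0, so the root lies in [-4, -3.5]
g(-3.75) = 0.140625 > 0, so the root lies in [-4, -3.75]
g(-3.875) = -2.779297 < 0, so the root lies in [-3.875, -3.75]
g(-3.8125) = -1.2825 < 0, so the root lies in [-3.8125, -3.75]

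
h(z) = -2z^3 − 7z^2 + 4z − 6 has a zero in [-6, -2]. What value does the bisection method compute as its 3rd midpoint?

z = -4 gives h = -6, negative; keep [-6, -4]
z = -5 gives h = 49, positive; keep [-5, -4]
z = -4.5 gives h = 16.5, positive; keep [-4.5, -4]

-4.5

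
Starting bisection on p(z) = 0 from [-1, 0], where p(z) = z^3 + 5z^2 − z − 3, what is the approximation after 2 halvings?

-0.75

m = -0.5, p(m) = -1.375 (−); new bracket [-1, -0.5]
m = -0.75, p(m) = 0.140625 (+); new bracket [-0.75, -0.5]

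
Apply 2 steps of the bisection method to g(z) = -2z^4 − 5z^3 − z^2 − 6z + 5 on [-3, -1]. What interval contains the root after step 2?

z = -2 gives g = 21, positive; keep [-3, -2]
z = -2.5 gives g = 13.75, positive; keep [-3, -2.5]

[-3, -2.5]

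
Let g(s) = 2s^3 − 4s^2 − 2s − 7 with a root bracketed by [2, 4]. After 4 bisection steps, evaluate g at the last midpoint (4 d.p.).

s = 3 gives g = 5, positive; keep [2, 3]
s = 2.5 gives g = -5.75, negative; keep [2.5, 3]
s = 2.75 gives g = -1.15625, negative; keep [2.75, 3]
s = 2.875 gives g = 1.7148, positive; keep [2.75, 2.875]

1.7148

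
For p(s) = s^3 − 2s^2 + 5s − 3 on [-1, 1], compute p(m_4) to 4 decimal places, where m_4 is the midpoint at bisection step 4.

s = 0 gives p = -3, negative; keep [0, 1]
s = 0.5 gives p = -0.875, negative; keep [0.5, 1]
s = 0.75 gives p = 0.046875, positive; keep [0.5, 0.75]
s = 0.625 gives p = -0.4121, negative; keep [0.625, 0.75]

-0.4121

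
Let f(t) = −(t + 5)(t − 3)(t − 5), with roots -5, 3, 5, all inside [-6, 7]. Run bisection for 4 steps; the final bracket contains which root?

t = 0.5 gives f = -61.875, negative; keep [-6, 0.5]
t = -2.75 gives f = -100.265625, negative; keep [-6, -2.75]
t = -4.375 gives f = -43.212891, negative; keep [-6, -4.375]
t = -5.1875 gives f = 15.6394, positive; keep [-5.1875, -4.375]

-5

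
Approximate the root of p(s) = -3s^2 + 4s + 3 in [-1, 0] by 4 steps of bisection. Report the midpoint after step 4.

-0.5625

m = -0.5, p(m) = 0.25 (+); new bracket [-1, -0.5]
m = -0.75, p(m) = -1.6875 (−); new bracket [-0.75, -0.5]
m = -0.625, p(m) = -0.671875 (−); new bracket [-0.625, -0.5]
m = -0.5625, p(m) = -0.1992 (−); new bracket [-0.5625, -0.5]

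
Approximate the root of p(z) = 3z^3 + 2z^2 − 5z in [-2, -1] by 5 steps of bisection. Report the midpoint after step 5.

z = -1.5 gives p = 1.875, positive; keep [-2, -1.5]
z = -1.75 gives p = -1.203125, negative; keep [-1.75, -1.5]
z = -1.625 gives p = 0.533203, positive; keep [-1.75, -1.625]
z = -1.6875 gives p = -0.2834, negative; keep [-1.6875, -1.625]
z = -1.65625 gives p = 0.1375, positive; keep [-1.6875, -1.65625]

-1.65625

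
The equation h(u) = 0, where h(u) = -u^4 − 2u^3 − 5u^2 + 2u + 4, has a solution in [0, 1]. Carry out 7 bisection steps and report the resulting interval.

midpoint 0.5: h = 3.4375 > 0 → [0.5, 1]
midpoint 0.75: h = 1.527344 > 0 → [0.75, 1]
midpoint 0.875: h = -0.00415 < 0 → [0.75, 0.875]
midpoint 0.8125: h = 0.8157 > 0 → [0.8125, 0.875]
midpoint 0.84375: h = 0.4198 > 0 → [0.84375, 0.875]
midpoint 0.859375: h = 0.2114 > 0 → [0.859375, 0.875]
midpoint 0.8671875: h = 0.1045 > 0 → [0.8671875, 0.875]

[0.8671875, 0.875]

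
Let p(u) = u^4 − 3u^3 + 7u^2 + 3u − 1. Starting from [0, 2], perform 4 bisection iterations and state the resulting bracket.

[0.125, 0.25]

u = 1 gives p = 7, positive; keep [0, 1]
u = 0.5 gives p = 1.9375, positive; keep [0, 0.5]
u = 0.25 gives p = 0.144531, positive; keep [0, 0.25]
u = 0.125 gives p = -0.5212, negative; keep [0.125, 0.25]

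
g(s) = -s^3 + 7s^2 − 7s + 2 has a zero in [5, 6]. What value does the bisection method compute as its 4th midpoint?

midpoint 5.5: g = 8.875 > 0 → [5.5, 6]
midpoint 5.75: g = 3.078125 > 0 → [5.75, 6]
midpoint 5.875: g = -0.294922 < 0 → [5.75, 5.875]
midpoint 5.8125: g = 1.4324 > 0 → [5.8125, 5.875]

5.8125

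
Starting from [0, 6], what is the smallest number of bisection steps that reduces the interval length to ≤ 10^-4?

16

Width after n steps is 6/2^n. Need 2^n ≥ 6/10^-4 = 60000.
2^15 = 32768 < 60000 ≤ 2^16 = 65536, so n = 16.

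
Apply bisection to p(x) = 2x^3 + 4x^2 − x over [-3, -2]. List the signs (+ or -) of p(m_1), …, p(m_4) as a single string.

--++

m = -2.5, p(m) = -3.75 (−); new bracket [-2.5, -2]
m = -2.25, p(m) = -0.28125 (−); new bracket [-2.25, -2]
m = -2.125, p(m) = 0.996094 (+); new bracket [-2.25, -2.125]
m = -2.1875, p(m) = 0.3931 (+); new bracket [-2.25, -2.1875]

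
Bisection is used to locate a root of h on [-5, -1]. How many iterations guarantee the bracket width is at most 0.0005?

Width after n steps is 4/2^n. Need 2^n ≥ 4/0.0005 = 8000.
2^12 = 4096 < 8000 ≤ 2^13 = 8192, so n = 13.

13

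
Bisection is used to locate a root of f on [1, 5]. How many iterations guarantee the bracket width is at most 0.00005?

17

Width after n steps is 4/2^n. Need 2^n ≥ 4/0.00005 = 80000.
2^16 = 65536 < 80000 ≤ 2^17 = 131072, so n = 17.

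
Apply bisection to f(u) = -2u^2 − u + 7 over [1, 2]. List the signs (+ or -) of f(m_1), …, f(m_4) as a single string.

midpoint 1.5: f = 1 > 0 → [1.5, 2]
midpoint 1.75: f = -0.875 < 0 → [1.5, 1.75]
midpoint 1.625: f = 0.09375 > 0 → [1.625, 1.75]
midpoint 1.6875: f = -0.3828 < 0 → [1.625, 1.6875]

+-+-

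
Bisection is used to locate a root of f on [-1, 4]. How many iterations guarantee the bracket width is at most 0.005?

Width after n steps is 5/2^n. Need 2^n ≥ 5/0.005 = 1000.
2^9 = 512 < 1000 ≤ 2^10 = 1024, so n = 10.

10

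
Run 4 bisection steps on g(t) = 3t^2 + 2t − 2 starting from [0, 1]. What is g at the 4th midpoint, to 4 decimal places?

0.0742

m = 0.5, g(m) = -0.25 (−); new bracket [0.5, 1]
m = 0.75, g(m) = 1.1875 (+); new bracket [0.5, 0.75]
m = 0.625, g(m) = 0.421875 (+); new bracket [0.5, 0.625]
m = 0.5625, g(m) = 0.0742 (+); new bracket [0.5, 0.5625]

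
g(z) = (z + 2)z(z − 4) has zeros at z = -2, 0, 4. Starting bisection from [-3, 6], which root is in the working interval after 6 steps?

4

midpoint 1.5: g = -13.125 < 0 → [1.5, 6]
midpoint 3.75: g = -5.390625 < 0 → [3.75, 6]
midpoint 4.875: g = 29.326172 > 0 → [3.75, 4.875]
midpoint 4.3125: g = 8.5071 > 0 → [3.75, 4.3125]
midpoint 4.03125: g = 0.7598 > 0 → [3.75, 4.03125]
midpoint 3.890625: g = -2.5067 < 0 → [3.890625, 4.03125]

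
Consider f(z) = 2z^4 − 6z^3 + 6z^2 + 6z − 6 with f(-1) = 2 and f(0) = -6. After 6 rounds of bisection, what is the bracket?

[-0.9375, -0.921875]

z = -0.5 gives f = -6.625, negative; keep [-1, -0.5]
z = -0.75 gives f = -3.960938, negative; keep [-1, -0.75]
z = -0.875 gives f = -1.464355, negative; keep [-1, -0.875]
z = -0.9375 gives f = 0.1372, positive; keep [-0.9375, -0.875]
z = -0.90625 gives f = -0.695, negative; keep [-0.9375, -0.90625]
z = -0.921875 gives f = -0.2869, negative; keep [-0.9375, -0.921875]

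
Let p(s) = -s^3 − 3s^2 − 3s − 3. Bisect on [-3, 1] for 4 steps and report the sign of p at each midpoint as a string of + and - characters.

--+-

s = -1 gives p = -2, negative; keep [-3, -1]
s = -2 gives p = -1, negative; keep [-3, -2]
s = -2.5 gives p = 1.375, positive; keep [-2.5, -2]
s = -2.25 gives p = -0.0469, negative; keep [-2.5, -2.25]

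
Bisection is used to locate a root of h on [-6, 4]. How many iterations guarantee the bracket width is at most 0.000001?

Width after n steps is 10/2^n. Need 2^n ≥ 10/0.000001 = 10000000.
2^23 = 8388608 < 10000000 ≤ 2^24 = 16777216, so n = 24.

24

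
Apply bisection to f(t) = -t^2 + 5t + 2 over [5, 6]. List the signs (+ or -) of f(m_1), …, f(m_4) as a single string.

-+-+

f(5.5) = -0.75 < 0, so the root lies in [5, 5.5]
f(5.25) = 0.6875 > 0, so the root lies in [5.25, 5.5]
f(5.375) = -0.015625 < 0, so the root lies in [5.25, 5.375]
f(5.3125) = 0.3398 > 0, so the root lies in [5.3125, 5.375]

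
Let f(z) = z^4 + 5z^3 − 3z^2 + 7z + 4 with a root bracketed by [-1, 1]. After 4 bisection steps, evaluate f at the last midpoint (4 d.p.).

z = 0 gives f = 4, positive; keep [-1, 0]
z = -0.5 gives f = -0.8125, negative; keep [-0.5, 0]
z = -0.25 gives f = 1.988281, positive; keep [-0.5, -0.25]
z = -0.375 gives f = 0.7092, positive; keep [-0.5, -0.375]

0.7092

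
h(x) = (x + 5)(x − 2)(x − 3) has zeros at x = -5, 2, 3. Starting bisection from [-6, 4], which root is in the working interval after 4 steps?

midpoint -1: h = 48 > 0 → [-6, -1]
midpoint -3.5: h = 53.625 > 0 → [-6, -3.5]
midpoint -4.75: h = 13.078125 > 0 → [-6, -4.75]
midpoint -5.375: h = -23.1621 < 0 → [-5.375, -4.75]

-5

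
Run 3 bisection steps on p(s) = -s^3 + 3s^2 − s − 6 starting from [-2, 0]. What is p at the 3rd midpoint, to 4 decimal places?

p(-1) = -1 < 0, so the root lies in [-2, -1]
p(-1.5) = 5.625 > 0, so the root lies in [-1.5, -1]
p(-1.25) = 1.890625 > 0, so the root lies in [-1.25, -1]

1.8906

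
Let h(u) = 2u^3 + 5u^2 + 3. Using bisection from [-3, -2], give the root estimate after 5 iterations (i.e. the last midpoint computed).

-2.71875

midpoint -2.5: h = 3 > 0 → [-3, -2.5]
midpoint -2.75: h = -0.78125 < 0 → [-2.75, -2.5]
midpoint -2.625: h = 1.277344 > 0 → [-2.75, -2.625]
midpoint -2.6875: h = 0.2915 > 0 → [-2.75, -2.6875]
midpoint -2.71875: h = -0.2338 < 0 → [-2.71875, -2.6875]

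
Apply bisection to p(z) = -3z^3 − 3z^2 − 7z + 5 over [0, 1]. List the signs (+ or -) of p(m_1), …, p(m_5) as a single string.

z = 0.5 gives p = 0.375, positive; keep [0.5, 1]
z = 0.75 gives p = -3.203125, negative; keep [0.5, 0.75]
z = 0.625 gives p = -1.279297, negative; keep [0.5, 0.625]
z = 0.5625 gives p = -0.4207, negative; keep [0.5, 0.5625]
z = 0.53125 gives p = -0.0152, negative; keep [0.5, 0.53125]

+----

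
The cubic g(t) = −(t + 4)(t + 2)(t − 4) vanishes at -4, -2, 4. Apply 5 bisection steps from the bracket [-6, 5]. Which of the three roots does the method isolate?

4

m = -0.5, g(m) = 23.625 (+); new bracket [-0.5, 5]
m = 2.25, g(m) = 46.484375 (+); new bracket [2.25, 5]
m = 3.625, g(m) = 16.083984 (+); new bracket [3.625, 5]
m = 4.3125, g(m) = -16.3977 (−); new bracket [3.625, 4.3125]
m = 3.96875, g(m) = 1.4864 (+); new bracket [3.96875, 4.3125]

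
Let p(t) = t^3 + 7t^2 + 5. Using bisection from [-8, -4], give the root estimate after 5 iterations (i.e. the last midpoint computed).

p(-6) = 41 > 0, so the root lies in [-8, -6]
p(-7) = 5 > 0, so the root lies in [-8, -7]
p(-7.5) = -23.125 < 0, so the root lies in [-7.5, -7]
p(-7.25) = -8.1406 < 0, so the root lies in [-7.25, -7]
p(-7.125) = -1.3457 < 0, so the root lies in [-7.125, -7]

-7.125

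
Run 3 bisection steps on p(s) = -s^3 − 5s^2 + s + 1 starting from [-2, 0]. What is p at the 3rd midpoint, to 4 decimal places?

0.4531

m = -1, p(m) = -4 (−); new bracket [-1, 0]
m = -0.5, p(m) = -0.625 (−); new bracket [-0.5, 0]
m = -0.25, p(m) = 0.453125 (+); new bracket [-0.5, -0.25]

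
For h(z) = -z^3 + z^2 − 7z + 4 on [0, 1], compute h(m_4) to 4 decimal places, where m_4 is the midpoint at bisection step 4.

0.2009

m = 0.5, h(m) = 0.625 (+); new bracket [0.5, 1]
m = 0.75, h(m) = -1.109375 (−); new bracket [0.5, 0.75]
m = 0.625, h(m) = -0.228516 (−); new bracket [0.5, 0.625]
m = 0.5625, h(m) = 0.2009 (+); new bracket [0.5625, 0.625]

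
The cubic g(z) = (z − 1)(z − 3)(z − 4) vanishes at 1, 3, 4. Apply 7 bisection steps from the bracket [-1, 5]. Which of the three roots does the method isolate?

m = 2, g(m) = 2 (+); new bracket [-1, 2]
m = 0.5, g(m) = -4.375 (−); new bracket [0.5, 2]
m = 1.25, g(m) = 1.203125 (+); new bracket [0.5, 1.25]
m = 0.875, g(m) = -0.8301 (−); new bracket [0.875, 1.25]
m = 1.0625, g(m) = 0.3557 (+); new bracket [0.875, 1.0625]
m = 0.96875, g(m) = -0.1924 (−); new bracket [0.96875, 1.0625]
m = 1.015625, g(m) = 0.0925 (+); new bracket [0.96875, 1.015625]

1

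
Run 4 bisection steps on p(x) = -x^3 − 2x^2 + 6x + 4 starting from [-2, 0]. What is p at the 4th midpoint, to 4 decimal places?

-0.2871

midpoint -1: p = -3 < 0 → [-1, 0]
midpoint -0.5: p = 0.625 > 0 → [-1, -0.5]
midpoint -0.75: p = -1.203125 < 0 → [-0.75, -0.5]
midpoint -0.625: p = -0.2871 < 0 → [-0.625, -0.5]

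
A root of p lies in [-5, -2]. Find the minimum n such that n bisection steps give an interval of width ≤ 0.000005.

20

Width after n steps is 3/2^n. Need 2^n ≥ 3/0.000005 = 600000.
2^19 = 524288 < 600000 ≤ 2^20 = 1048576, so n = 20.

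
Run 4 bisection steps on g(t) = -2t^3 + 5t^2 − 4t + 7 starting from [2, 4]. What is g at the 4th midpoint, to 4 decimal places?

-1.0898

midpoint 3: g = -14 < 0 → [2, 3]
midpoint 2.5: g = -3 < 0 → [2, 2.5]
midpoint 2.25: g = 0.53125 > 0 → [2.25, 2.5]
midpoint 2.375: g = -1.0898 < 0 → [2.25, 2.375]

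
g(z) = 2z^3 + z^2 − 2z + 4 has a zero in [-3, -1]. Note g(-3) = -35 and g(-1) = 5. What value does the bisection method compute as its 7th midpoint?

g(-2) = -4 < 0, so the root lies in [-2, -1]
g(-1.5) = 2.5 > 0, so the root lies in [-2, -1.5]
g(-1.75) = -0.15625 < 0, so the root lies in [-1.75, -1.5]
g(-1.625) = 1.3086 > 0, so the root lies in [-1.75, -1.625]
g(-1.6875) = 0.6118 > 0, so the root lies in [-1.75, -1.6875]
g(-1.71875) = 0.2369 > 0, so the root lies in [-1.75, -1.71875]
g(-1.734375) = 0.0426 > 0, so the root lies in [-1.75, -1.734375]

-1.734375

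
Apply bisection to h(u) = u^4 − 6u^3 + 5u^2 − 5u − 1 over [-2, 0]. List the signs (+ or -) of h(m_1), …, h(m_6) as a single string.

h(-1) = 16 > 0, so the root lies in [-1, 0]
h(-0.5) = 3.5625 > 0, so the root lies in [-0.5, 0]
h(-0.25) = 0.660156 > 0, so the root lies in [-0.25, 0]
h(-0.125) = -0.2849 < 0, so the root lies in [-0.25, -0.125]
h(-0.1875) = 0.1541 > 0, so the root lies in [-0.1875, -0.125]
h(-0.15625) = -0.0732 < 0, so the root lies in [-0.1875, -0.15625]

+++-+-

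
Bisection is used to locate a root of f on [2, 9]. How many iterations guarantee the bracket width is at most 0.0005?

14

Width after n steps is 7/2^n. Need 2^n ≥ 7/0.0005 = 14000.
2^13 = 8192 < 14000 ≤ 2^14 = 16384, so n = 14.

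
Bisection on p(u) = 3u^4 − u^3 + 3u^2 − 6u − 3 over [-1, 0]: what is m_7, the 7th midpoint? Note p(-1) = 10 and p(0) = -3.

-0.3984375

m = -0.5, p(m) = 1.0625 (+); new bracket [-0.5, 0]
m = -0.25, p(m) = -1.285156 (−); new bracket [-0.5, -0.25]
m = -0.375, p(m) = -0.216064 (−); new bracket [-0.5, -0.375]
m = -0.4375, p(m) = 0.3929 (+); new bracket [-0.4375, -0.375]
m = -0.40625, p(m) = 0.0814 (+); new bracket [-0.40625, -0.375]
m = -0.390625, p(m) = -0.069 (−); new bracket [-0.40625, -0.390625]
m = -0.3984375, p(m) = 0.0057 (+); new bracket [-0.3984375, -0.390625]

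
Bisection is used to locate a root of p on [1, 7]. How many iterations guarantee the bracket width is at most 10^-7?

Width after n steps is 6/2^n. Need 2^n ≥ 6/10^-7 = 60000000.
2^25 = 33554432 < 60000000 ≤ 2^26 = 67108864, so n = 26.

26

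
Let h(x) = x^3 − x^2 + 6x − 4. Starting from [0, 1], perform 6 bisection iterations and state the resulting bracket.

m = 0.5, h(m) = -1.125 (−); new bracket [0.5, 1]
m = 0.75, h(m) = 0.359375 (+); new bracket [0.5, 0.75]
m = 0.625, h(m) = -0.396484 (−); new bracket [0.625, 0.75]
m = 0.6875, h(m) = -0.0227 (−); new bracket [0.6875, 0.75]
m = 0.71875, h(m) = 0.1672 (+); new bracket [0.6875, 0.71875]
m = 0.703125, h(m) = 0.072 (+); new bracket [0.6875, 0.703125]

[0.6875, 0.703125]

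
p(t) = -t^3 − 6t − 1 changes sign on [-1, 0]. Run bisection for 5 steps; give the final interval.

midpoint -0.5: p = 2.125 > 0 → [-0.5, 0]
midpoint -0.25: p = 0.515625 > 0 → [-0.25, 0]
midpoint -0.125: p = -0.248047 < 0 → [-0.25, -0.125]
midpoint -0.1875: p = 0.1316 > 0 → [-0.1875, -0.125]
midpoint -0.15625: p = -0.0587 < 0 → [-0.1875, -0.15625]

[-0.1875, -0.15625]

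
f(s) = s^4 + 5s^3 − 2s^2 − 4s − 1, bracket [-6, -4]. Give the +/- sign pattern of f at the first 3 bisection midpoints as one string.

-++

s = -5 gives f = -31, negative; keep [-6, -5]
s = -5.5 gives f = 43.6875, positive; keep [-5.5, -5]
s = -5.25 gives f = 1.050781, positive; keep [-5.25, -5]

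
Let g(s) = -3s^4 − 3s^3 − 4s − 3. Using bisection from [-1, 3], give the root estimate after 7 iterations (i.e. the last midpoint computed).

m = 1, g(m) = -13 (−); new bracket [-1, 1]
m = 0, g(m) = -3 (−); new bracket [-1, 0]
m = -0.5, g(m) = -0.8125 (−); new bracket [-1, -0.5]
m = -0.75, g(m) = 0.3164 (+); new bracket [-0.75, -0.5]
m = -0.625, g(m) = -0.2253 (−); new bracket [-0.75, -0.625]
m = -0.6875, g(m) = 0.0546 (+); new bracket [-0.6875, -0.625]
m = -0.65625, g(m) = -0.0835 (−); new bracket [-0.6875, -0.65625]

-0.65625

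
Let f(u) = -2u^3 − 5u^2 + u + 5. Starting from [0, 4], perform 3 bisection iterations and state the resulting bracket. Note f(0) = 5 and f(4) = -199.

u = 2 gives f = -29, negative; keep [0, 2]
u = 1 gives f = -1, negative; keep [0, 1]
u = 0.5 gives f = 4, positive; keep [0.5, 1]

[0.5, 1]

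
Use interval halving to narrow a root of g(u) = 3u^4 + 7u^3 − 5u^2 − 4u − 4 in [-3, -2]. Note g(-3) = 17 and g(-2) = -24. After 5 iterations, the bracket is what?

u = -2.5 gives g = -17.4375, negative; keep [-3, -2.5]
u = -2.75 gives g = -4.816406, negative; keep [-3, -2.75]
u = -2.875 gives g = 4.787842, positive; keep [-2.875, -2.75]
u = -2.8125 gives g = -0.3203, negative; keep [-2.875, -2.8125]
u = -2.84375 gives g = 2.1548, positive; keep [-2.84375, -2.8125]

[-2.84375, -2.8125]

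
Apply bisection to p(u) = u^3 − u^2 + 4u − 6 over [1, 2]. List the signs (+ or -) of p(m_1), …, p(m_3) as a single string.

+-+

u = 1.5 gives p = 1.125, positive; keep [1, 1.5]
u = 1.25 gives p = -0.609375, negative; keep [1.25, 1.5]
u = 1.375 gives p = 0.208984, positive; keep [1.25, 1.375]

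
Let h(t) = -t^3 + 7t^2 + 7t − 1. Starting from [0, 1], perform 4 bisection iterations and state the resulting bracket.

[0.125, 0.1875]

t = 0.5 gives h = 4.125, positive; keep [0, 0.5]
t = 0.25 gives h = 1.171875, positive; keep [0, 0.25]
t = 0.125 gives h = -0.017578, negative; keep [0.125, 0.25]
t = 0.1875 gives h = 0.552, positive; keep [0.125, 0.1875]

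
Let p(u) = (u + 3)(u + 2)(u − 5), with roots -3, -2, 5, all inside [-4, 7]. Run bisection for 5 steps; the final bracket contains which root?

5

p(1.5) = -55.125 < 0, so the root lies in [1.5, 7]
p(4.25) = -33.984375 < 0, so the root lies in [4.25, 7]
p(5.625) = 41.103516 > 0, so the root lies in [4.25, 5.625]
p(4.9375) = -3.4417 < 0, so the root lies in [4.9375, 5.625]
p(5.28125) = 16.9588 > 0, so the root lies in [4.9375, 5.28125]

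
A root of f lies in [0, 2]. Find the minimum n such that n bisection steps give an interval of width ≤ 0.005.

Width after n steps is 2/2^n. Need 2^n ≥ 2/0.005 = 400.
2^8 = 256 < 400 ≤ 2^9 = 512, so n = 9.

9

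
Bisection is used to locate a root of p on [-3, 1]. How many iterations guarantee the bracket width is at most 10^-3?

12

Width after n steps is 4/2^n. Need 2^n ≥ 4/10^-3 = 4000.
2^11 = 2048 < 4000 ≤ 2^12 = 4096, so n = 12.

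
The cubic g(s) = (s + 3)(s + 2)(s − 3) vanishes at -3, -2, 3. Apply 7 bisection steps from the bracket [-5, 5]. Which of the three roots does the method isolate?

g(0) = -18 < 0, so the root lies in [0, 5]
g(2.5) = -12.375 < 0, so the root lies in [2.5, 5]
g(3.75) = 29.109375 > 0, so the root lies in [2.5, 3.75]
g(3.125) = 3.9238 > 0, so the root lies in [2.5, 3.125]
g(2.8125) = -5.2449 < 0, so the root lies in [2.8125, 3.125]
g(2.96875) = -0.9268 < 0, so the root lies in [2.96875, 3.125]
g(3.046875) = 1.4305 > 0, so the root lies in [2.96875, 3.046875]

3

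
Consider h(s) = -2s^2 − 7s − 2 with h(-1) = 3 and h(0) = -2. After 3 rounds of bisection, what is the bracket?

[-0.375, -0.25]

s = -0.5 gives h = 1, positive; keep [-0.5, 0]
s = -0.25 gives h = -0.375, negative; keep [-0.5, -0.25]
s = -0.375 gives h = 0.34375, positive; keep [-0.375, -0.25]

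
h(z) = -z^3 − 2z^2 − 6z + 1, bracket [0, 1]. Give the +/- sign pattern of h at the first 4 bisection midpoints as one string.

h(0.5) = -2.625 < 0, so the root lies in [0, 0.5]
h(0.25) = -0.640625 < 0, so the root lies in [0, 0.25]
h(0.125) = 0.216797 > 0, so the root lies in [0.125, 0.25]
h(0.1875) = -0.2019 < 0, so the root lies in [0.125, 0.1875]

--+-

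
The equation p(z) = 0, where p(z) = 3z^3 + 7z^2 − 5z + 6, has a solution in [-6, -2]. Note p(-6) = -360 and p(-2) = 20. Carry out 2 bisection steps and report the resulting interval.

[-4, -3]

midpoint -4: p = -54 < 0 → [-4, -2]
midpoint -3: p = 3 > 0 → [-4, -3]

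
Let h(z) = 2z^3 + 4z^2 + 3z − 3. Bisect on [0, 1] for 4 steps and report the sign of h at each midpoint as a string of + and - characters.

-+++

midpoint 0.5: h = -0.25 < 0 → [0.5, 1]
midpoint 0.75: h = 2.34375 > 0 → [0.5, 0.75]
midpoint 0.625: h = 0.925781 > 0 → [0.5, 0.625]
midpoint 0.5625: h = 0.3091 > 0 → [0.5, 0.5625]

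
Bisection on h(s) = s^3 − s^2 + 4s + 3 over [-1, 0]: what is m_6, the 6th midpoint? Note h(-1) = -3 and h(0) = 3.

midpoint -0.5: h = 0.625 > 0 → [-1, -0.5]
midpoint -0.75: h = -0.984375 < 0 → [-0.75, -0.5]
midpoint -0.625: h = -0.134766 < 0 → [-0.625, -0.5]
midpoint -0.5625: h = 0.2556 > 0 → [-0.625, -0.5625]
midpoint -0.59375: h = 0.0631 > 0 → [-0.625, -0.59375]
midpoint -0.609375: h = -0.0351 < 0 → [-0.609375, -0.59375]

-0.609375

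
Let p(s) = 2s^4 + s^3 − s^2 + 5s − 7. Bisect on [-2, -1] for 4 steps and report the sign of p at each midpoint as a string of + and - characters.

---+

p(-1.5) = -10 < 0, so the root lies in [-2, -1.5]
p(-1.75) = -5.414062 < 0, so the root lies in [-2, -1.75]
p(-1.875) = -1.763184 < 0, so the root lies in [-2, -1.875]
p(-1.9375) = 0.469 > 0, so the root lies in [-1.9375, -1.875]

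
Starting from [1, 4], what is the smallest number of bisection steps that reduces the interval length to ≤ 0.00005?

16

Width after n steps is 3/2^n. Need 2^n ≥ 3/0.00005 = 60000.
2^15 = 32768 < 60000 ≤ 2^16 = 65536, so n = 16.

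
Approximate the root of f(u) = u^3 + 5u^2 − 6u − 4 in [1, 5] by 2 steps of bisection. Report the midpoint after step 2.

midpoint 3: f = 50 > 0 → [1, 3]
midpoint 2: f = 12 > 0 → [1, 2]

2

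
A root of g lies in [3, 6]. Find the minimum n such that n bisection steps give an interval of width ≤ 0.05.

Width after n steps is 3/2^n. Need 2^n ≥ 3/0.05 = 60.
2^5 = 32 < 60 ≤ 2^6 = 64, so n = 6.

6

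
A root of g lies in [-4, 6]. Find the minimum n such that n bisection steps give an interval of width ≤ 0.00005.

18

Width after n steps is 10/2^n. Need 2^n ≥ 10/0.00005 = 200000.
2^17 = 131072 < 200000 ≤ 2^18 = 262144, so n = 18.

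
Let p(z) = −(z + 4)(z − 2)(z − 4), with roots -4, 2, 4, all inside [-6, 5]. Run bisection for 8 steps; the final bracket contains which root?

-4

z = -0.5 gives p = -39.375, negative; keep [-6, -0.5]
z = -3.25 gives p = -28.546875, negative; keep [-6, -3.25]
z = -4.625 gives p = 35.712891, positive; keep [-4.625, -3.25]
z = -3.9375 gives p = -2.9456, negative; keep [-4.625, -3.9375]
z = -4.28125 gives p = 14.6297, positive; keep [-4.28125, -3.9375]
z = -4.109375 gives p = 5.4188, positive; keep [-4.109375, -3.9375]
z = -4.0234375 gives p = 1.1327, positive; keep [-4.0234375, -3.9375]
z = -3.98046875 gives p = -0.9322, negative; keep [-4.0234375, -3.98046875]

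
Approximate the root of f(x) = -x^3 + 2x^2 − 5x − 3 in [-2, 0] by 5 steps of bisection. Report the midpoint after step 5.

f(-1) = 5 > 0, so the root lies in [-1, 0]
f(-0.5) = 0.125 > 0, so the root lies in [-0.5, 0]
f(-0.25) = -1.609375 < 0, so the root lies in [-0.5, -0.25]
f(-0.375) = -0.791 < 0, so the root lies in [-0.5, -0.375]
f(-0.4375) = -0.3459 < 0, so the root lies in [-0.5, -0.4375]

-0.4375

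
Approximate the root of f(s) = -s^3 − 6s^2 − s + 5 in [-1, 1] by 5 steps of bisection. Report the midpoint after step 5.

0.8125

s = 0 gives f = 5, positive; keep [0, 1]
s = 0.5 gives f = 2.875, positive; keep [0.5, 1]
s = 0.75 gives f = 0.453125, positive; keep [0.75, 1]
s = 0.875 gives f = -1.1387, negative; keep [0.75, 0.875]
s = 0.8125 gives f = -0.3098, negative; keep [0.75, 0.8125]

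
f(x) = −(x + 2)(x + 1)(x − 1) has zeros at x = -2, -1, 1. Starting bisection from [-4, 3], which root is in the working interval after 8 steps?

x = -0.5 gives f = 1.125, positive; keep [-0.5, 3]
x = 1.25 gives f = -1.828125, negative; keep [-0.5, 1.25]
x = 0.375 gives f = 2.041016, positive; keep [0.375, 1.25]
x = 0.8125 gives f = 0.9558, positive; keep [0.8125, 1.25]
x = 1.03125 gives f = -0.1924, negative; keep [0.8125, 1.03125]
x = 0.921875 gives f = 0.4387, positive; keep [0.921875, 1.03125]
x = 0.9765625 gives f = 0.1379, positive; keep [0.9765625, 1.03125]
x = 1.00390625 gives f = -0.0235, negative; keep [0.9765625, 1.00390625]

1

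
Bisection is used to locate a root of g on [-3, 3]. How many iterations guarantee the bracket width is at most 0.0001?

16

Width after n steps is 6/2^n. Need 2^n ≥ 6/0.0001 = 60000.
2^15 = 32768 < 60000 ≤ 2^16 = 65536, so n = 16.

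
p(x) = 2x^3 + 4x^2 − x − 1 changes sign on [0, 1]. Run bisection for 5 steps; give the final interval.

p(0.5) = -0.25 < 0, so the root lies in [0.5, 1]
p(0.75) = 1.34375 > 0, so the root lies in [0.5, 0.75]
p(0.625) = 0.425781 > 0, so the root lies in [0.5, 0.625]
p(0.5625) = 0.0591 > 0, so the root lies in [0.5, 0.5625]
p(0.53125) = -0.1025 < 0, so the root lies in [0.53125, 0.5625]

[0.53125, 0.5625]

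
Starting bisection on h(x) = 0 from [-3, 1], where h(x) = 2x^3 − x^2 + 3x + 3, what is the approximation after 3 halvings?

midpoint -1: h = -3 < 0 → [-1, 1]
midpoint 0: h = 3 > 0 → [-1, 0]
midpoint -0.5: h = 1 > 0 → [-1, -0.5]

-0.5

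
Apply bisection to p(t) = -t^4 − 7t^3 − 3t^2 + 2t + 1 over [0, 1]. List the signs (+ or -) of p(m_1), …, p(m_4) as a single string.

p(0.5) = 0.3125 > 0, so the root lies in [0.5, 1]
p(0.75) = -2.457031 < 0, so the root lies in [0.5, 0.75]
p(0.625) = -0.783447 < 0, so the root lies in [0.5, 0.625]
p(0.5625) = -0.1702 < 0, so the root lies in [0.5, 0.5625]

+---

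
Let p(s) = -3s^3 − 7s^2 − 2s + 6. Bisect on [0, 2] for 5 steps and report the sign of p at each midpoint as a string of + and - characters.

p(1) = -6 < 0, so the root lies in [0, 1]
p(0.5) = 2.875 > 0, so the root lies in [0.5, 1]
p(0.75) = -0.703125 < 0, so the root lies in [0.5, 0.75]
p(0.625) = 1.2832 > 0, so the root lies in [0.625, 0.75]
p(0.6875) = 0.3416 > 0, so the root lies in [0.6875, 0.75]

-+-++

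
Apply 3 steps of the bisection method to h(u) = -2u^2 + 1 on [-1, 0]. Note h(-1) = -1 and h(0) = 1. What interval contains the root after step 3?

[-0.75, -0.625]

midpoint -0.5: h = 0.5 > 0 → [-1, -0.5]
midpoint -0.75: h = -0.125 < 0 → [-0.75, -0.5]
midpoint -0.625: h = 0.21875 > 0 → [-0.75, -0.625]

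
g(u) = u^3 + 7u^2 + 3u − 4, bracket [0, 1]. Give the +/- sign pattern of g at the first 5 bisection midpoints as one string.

-+++-

m = 0.5, g(m) = -0.625 (−); new bracket [0.5, 1]
m = 0.75, g(m) = 2.609375 (+); new bracket [0.5, 0.75]
m = 0.625, g(m) = 0.853516 (+); new bracket [0.5, 0.625]
m = 0.5625, g(m) = 0.0803 (+); new bracket [0.5, 0.5625]
m = 0.53125, g(m) = -0.2807 (−); new bracket [0.53125, 0.5625]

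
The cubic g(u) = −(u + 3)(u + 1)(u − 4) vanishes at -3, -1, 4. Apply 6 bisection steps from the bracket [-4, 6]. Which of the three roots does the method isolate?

4

g(1) = 24 > 0, so the root lies in [1, 6]
g(3.5) = 14.625 > 0, so the root lies in [3.5, 6]
g(4.75) = -33.421875 < 0, so the root lies in [3.5, 4.75]
g(4.125) = -4.5645 < 0, so the root lies in [3.5, 4.125]
g(3.8125) = 6.1472 > 0, so the root lies in [3.8125, 4.125]
g(3.96875) = 1.0821 > 0, so the root lies in [3.96875, 4.125]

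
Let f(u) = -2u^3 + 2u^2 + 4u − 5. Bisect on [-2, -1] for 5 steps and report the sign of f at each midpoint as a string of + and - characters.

f(-1.5) = 0.25 > 0, so the root lies in [-1.5, -1]
f(-1.25) = -2.96875 < 0, so the root lies in [-1.5, -1.25]
f(-1.375) = -1.519531 < 0, so the root lies in [-1.5, -1.375]
f(-1.4375) = -0.6763 < 0, so the root lies in [-1.5, -1.4375]
f(-1.46875) = -0.2237 < 0, so the root lies in [-1.5, -1.46875]

+----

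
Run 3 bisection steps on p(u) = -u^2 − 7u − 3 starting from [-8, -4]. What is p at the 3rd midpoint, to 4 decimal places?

0.2500

p(-6) = 3 > 0, so the root lies in [-8, -6]
p(-7) = -3 < 0, so the root lies in [-7, -6]
p(-6.5) = 0.25 > 0, so the root lies in [-7, -6.5]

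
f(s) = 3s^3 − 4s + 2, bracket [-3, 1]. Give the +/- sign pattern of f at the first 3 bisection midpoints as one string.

+--

f(-1) = 3 > 0, so the root lies in [-3, -1]
f(-2) = -14 < 0, so the root lies in [-2, -1]
f(-1.5) = -2.125 < 0, so the root lies in [-1.5, -1]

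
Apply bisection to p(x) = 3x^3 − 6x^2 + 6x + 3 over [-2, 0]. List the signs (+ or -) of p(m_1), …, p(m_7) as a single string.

m = -1, p(m) = -12 (−); new bracket [-1, 0]
m = -0.5, p(m) = -1.875 (−); new bracket [-0.5, 0]
m = -0.25, p(m) = 1.078125 (+); new bracket [-0.5, -0.25]
m = -0.375, p(m) = -0.252 (−); new bracket [-0.375, -0.25]
m = -0.3125, p(m) = 0.4475 (+); new bracket [-0.375, -0.3125]
m = -0.34375, p(m) = 0.1067 (+); new bracket [-0.375, -0.34375]
m = -0.359375, p(m) = -0.0704 (−); new bracket [-0.359375, -0.34375]

--+-++-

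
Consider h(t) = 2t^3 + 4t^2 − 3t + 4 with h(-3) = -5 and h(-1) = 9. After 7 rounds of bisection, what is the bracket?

[-2.796875, -2.78125]

h(-2) = 10 > 0, so the root lies in [-3, -2]
h(-2.5) = 5.25 > 0, so the root lies in [-3, -2.5]
h(-2.75) = 0.90625 > 0, so the root lies in [-3, -2.75]
h(-2.875) = -1.8398 < 0, so the root lies in [-2.875, -2.75]
h(-2.8125) = -0.4165 < 0, so the root lies in [-2.8125, -2.75]
h(-2.78125) = 0.2573 > 0, so the root lies in [-2.8125, -2.78125]
h(-2.796875) = -0.0765 < 0, so the root lies in [-2.796875, -2.78125]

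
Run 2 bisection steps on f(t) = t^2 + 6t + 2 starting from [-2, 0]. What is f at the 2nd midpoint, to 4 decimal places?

-0.7500

m = -1, f(m) = -3 (−); new bracket [-1, 0]
m = -0.5, f(m) = -0.75 (−); new bracket [-0.5, 0]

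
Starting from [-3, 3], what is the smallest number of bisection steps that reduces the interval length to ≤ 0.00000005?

Width after n steps is 6/2^n. Need 2^n ≥ 6/0.00000005 = 120000000.
2^26 = 67108864 < 120000000 ≤ 2^27 = 134217728, so n = 27.

27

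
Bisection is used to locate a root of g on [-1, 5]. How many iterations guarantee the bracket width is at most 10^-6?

23

Width after n steps is 6/2^n. Need 2^n ≥ 6/10^-6 = 6000000.
2^22 = 4194304 < 6000000 ≤ 2^23 = 8388608, so n = 23.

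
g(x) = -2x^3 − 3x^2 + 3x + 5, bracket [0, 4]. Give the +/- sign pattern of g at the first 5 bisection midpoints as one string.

-+-+-

x = 2 gives g = -17, negative; keep [0, 2]
x = 1 gives g = 3, positive; keep [1, 2]
x = 1.5 gives g = -4, negative; keep [1, 1.5]
x = 1.25 gives g = 0.1562, positive; keep [1.25, 1.5]
x = 1.375 gives g = -1.7461, negative; keep [1.25, 1.375]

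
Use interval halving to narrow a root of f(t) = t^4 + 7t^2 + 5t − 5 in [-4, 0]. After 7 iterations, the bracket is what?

[-1.15625, -1.125]

t = -2 gives f = 29, positive; keep [-2, 0]
t = -1 gives f = -2, negative; keep [-2, -1]
t = -1.5 gives f = 8.3125, positive; keep [-1.5, -1]
t = -1.25 gives f = 2.1289, positive; keep [-1.25, -1]
t = -1.125 gives f = -0.1638, negative; keep [-1.25, -1.125]
t = -1.1875 gives f = 0.9221, positive; keep [-1.1875, -1.125]
t = -1.15625 gives f = 0.3645, positive; keep [-1.15625, -1.125]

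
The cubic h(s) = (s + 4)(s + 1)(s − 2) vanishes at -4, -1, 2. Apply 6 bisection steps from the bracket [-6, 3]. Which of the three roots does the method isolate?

midpoint -1.5: h = 4.375 > 0 → [-6, -1.5]
midpoint -3.75: h = 3.953125 > 0 → [-6, -3.75]
midpoint -4.875: h = -23.310547 < 0 → [-4.875, -3.75]
midpoint -4.3125: h = -6.5344 < 0 → [-4.3125, -3.75]
midpoint -4.03125: h = -0.5713 < 0 → [-4.03125, -3.75]
midpoint -3.890625: h = 1.8624 > 0 → [-4.03125, -3.890625]

-4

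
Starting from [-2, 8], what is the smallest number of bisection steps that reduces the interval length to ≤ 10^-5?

20

Width after n steps is 10/2^n. Need 2^n ≥ 10/10^-5 = 1000000.
2^19 = 524288 < 1000000 ≤ 2^20 = 1048576, so n = 20.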